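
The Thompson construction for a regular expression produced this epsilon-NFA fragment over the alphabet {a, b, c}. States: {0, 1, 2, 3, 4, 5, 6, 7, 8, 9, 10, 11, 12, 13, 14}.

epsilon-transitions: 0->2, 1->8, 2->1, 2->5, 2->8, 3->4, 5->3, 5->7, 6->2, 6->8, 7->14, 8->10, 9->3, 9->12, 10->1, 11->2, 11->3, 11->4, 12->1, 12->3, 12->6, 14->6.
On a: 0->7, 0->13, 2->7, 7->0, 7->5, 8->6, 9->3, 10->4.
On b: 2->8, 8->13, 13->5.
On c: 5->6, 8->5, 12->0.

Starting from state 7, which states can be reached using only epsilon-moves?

Start with {7}.
From 7 via epsilon: add 14.
From 14 via epsilon: add 6.
From 6 via epsilon: add 2, 8.
From 2 via epsilon: add 1, 5.
From 8 via epsilon: add 10.
From 5 via epsilon: add 3.
From 3 via epsilon: add 4.
No new states can be added; the closed set is {1, 2, 3, 4, 5, 6, 7, 8, 10, 14}.

{1, 2, 3, 4, 5, 6, 7, 8, 10, 14}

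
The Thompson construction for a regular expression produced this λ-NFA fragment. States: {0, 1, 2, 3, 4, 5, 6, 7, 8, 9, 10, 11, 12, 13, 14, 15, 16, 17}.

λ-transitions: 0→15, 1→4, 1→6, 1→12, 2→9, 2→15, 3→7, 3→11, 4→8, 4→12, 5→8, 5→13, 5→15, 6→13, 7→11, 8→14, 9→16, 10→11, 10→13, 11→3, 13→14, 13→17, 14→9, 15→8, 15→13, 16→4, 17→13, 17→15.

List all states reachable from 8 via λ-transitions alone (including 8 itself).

Start with {8}.
From 8 via λ: add 14.
From 14 via λ: add 9.
From 9 via λ: add 16.
From 16 via λ: add 4.
From 4 via λ: add 12.
No new states can be added; the closed set is {4, 8, 9, 12, 14, 16}.

{4, 8, 9, 12, 14, 16}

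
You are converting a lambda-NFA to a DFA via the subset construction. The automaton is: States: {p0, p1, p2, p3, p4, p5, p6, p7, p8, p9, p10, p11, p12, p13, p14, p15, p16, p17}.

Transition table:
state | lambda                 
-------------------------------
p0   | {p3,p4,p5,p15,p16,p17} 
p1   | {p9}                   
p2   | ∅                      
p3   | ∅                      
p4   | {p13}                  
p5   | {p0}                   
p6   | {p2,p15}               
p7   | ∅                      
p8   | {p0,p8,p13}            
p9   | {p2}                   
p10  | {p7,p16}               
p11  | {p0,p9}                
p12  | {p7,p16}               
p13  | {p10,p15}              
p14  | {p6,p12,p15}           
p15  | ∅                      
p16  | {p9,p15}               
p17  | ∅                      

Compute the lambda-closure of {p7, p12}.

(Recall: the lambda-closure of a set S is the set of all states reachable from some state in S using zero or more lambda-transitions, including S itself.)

{p2, p7, p9, p12, p15, p16}

Start with {p7, p12}.
From p12 via lambda: add p16.
From p16 via lambda: add p9, p15.
From p9 via lambda: add p2.
No new states can be added; the closed set is {p2, p7, p9, p12, p15, p16}.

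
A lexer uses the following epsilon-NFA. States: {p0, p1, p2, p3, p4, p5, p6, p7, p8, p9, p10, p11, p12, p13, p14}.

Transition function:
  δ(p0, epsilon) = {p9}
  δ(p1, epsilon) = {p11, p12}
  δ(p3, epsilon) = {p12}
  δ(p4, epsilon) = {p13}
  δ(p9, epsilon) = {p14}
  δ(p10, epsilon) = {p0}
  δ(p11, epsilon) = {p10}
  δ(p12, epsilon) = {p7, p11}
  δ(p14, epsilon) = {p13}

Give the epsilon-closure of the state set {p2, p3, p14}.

{p0, p2, p3, p7, p9, p10, p11, p12, p13, p14}

Start with {p2, p3, p14}.
From p3 via epsilon: add p12.
From p14 via epsilon: add p13.
From p12 via epsilon: add p7, p11.
From p11 via epsilon: add p10.
From p10 via epsilon: add p0.
From p0 via epsilon: add p9.
No new states can be added; the closed set is {p0, p2, p3, p7, p9, p10, p11, p12, p13, p14}.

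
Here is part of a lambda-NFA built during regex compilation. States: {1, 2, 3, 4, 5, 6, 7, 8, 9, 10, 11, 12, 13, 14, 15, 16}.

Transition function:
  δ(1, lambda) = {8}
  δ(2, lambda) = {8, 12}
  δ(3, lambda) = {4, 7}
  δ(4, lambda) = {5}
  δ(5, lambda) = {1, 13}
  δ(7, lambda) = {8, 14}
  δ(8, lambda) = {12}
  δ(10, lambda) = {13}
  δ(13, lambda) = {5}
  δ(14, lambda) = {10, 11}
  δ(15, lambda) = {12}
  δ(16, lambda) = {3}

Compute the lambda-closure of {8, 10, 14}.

Start with {8, 10, 14}.
From 8 via lambda: add 12.
From 10 via lambda: add 13.
From 14 via lambda: add 11.
From 13 via lambda: add 5.
From 5 via lambda: add 1.
No new states can be added; the closed set is {1, 5, 8, 10, 11, 12, 13, 14}.

{1, 5, 8, 10, 11, 12, 13, 14}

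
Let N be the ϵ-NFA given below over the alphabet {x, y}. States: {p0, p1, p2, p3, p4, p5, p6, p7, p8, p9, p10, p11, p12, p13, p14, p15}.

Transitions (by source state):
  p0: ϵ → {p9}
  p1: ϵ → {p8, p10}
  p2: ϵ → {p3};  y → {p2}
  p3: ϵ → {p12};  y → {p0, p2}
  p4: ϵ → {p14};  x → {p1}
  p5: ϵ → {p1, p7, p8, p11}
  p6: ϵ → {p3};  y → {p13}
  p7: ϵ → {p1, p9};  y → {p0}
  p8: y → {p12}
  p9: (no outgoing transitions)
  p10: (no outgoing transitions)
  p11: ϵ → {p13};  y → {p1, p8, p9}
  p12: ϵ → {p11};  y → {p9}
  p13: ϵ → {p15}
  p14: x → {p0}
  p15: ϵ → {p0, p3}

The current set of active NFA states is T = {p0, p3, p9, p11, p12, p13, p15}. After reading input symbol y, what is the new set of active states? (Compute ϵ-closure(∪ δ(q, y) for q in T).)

p3 on y → {p0, p2}.
p11 on y → {p1, p8, p9}.
p12 on y → {p9}.
No y-transition from p0, p9, p13, p15.
Union after reading y: {p0, p1, p2, p8, p9}.
Now take the ϵ-closure:
From p1 via ϵ: add p10.
From p2 via ϵ: add p3.
From p3 via ϵ: add p12.
From p12 via ϵ: add p11.
From p11 via ϵ: add p13.
From p13 via ϵ: add p15.
No new states can be added; the closed set is {p0, p1, p2, p3, p8, p9, p10, p11, p12, p13, p15}.

{p0, p1, p2, p3, p8, p9, p10, p11, p12, p13, p15}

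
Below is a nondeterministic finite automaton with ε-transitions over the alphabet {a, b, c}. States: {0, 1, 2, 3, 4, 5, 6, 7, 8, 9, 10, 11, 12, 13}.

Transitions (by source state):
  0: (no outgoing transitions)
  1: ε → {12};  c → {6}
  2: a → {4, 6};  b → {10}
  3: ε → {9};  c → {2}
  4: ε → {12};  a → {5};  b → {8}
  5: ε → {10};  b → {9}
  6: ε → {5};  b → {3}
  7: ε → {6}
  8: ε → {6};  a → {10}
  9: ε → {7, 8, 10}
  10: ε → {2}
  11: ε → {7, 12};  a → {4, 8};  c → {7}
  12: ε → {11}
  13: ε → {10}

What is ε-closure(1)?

{1, 2, 5, 6, 7, 10, 11, 12}

Start with {1}.
From 1 via ε: add 12.
From 12 via ε: add 11.
From 11 via ε: add 7.
From 7 via ε: add 6.
From 6 via ε: add 5.
From 5 via ε: add 10.
From 10 via ε: add 2.
No new states can be added; the closed set is {1, 2, 5, 6, 7, 10, 11, 12}.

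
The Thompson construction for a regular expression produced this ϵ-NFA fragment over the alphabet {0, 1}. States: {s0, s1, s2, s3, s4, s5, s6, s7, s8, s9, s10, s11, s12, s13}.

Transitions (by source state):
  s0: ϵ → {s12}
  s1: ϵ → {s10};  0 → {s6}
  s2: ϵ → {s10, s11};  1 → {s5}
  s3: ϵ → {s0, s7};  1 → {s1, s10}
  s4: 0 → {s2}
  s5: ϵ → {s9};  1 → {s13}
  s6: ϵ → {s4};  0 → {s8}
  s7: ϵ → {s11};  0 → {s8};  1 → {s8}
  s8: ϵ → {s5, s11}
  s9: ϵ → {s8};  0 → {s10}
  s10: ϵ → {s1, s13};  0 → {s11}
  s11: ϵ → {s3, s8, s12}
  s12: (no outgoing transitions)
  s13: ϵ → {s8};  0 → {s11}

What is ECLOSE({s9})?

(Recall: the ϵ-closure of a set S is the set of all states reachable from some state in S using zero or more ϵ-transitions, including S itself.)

Start with {s9}.
From s9 via ϵ: add s8.
From s8 via ϵ: add s5, s11.
From s11 via ϵ: add s3, s12.
From s3 via ϵ: add s0, s7.
No new states can be added; the closed set is {s0, s3, s5, s7, s8, s9, s11, s12}.

{s0, s3, s5, s7, s8, s9, s11, s12}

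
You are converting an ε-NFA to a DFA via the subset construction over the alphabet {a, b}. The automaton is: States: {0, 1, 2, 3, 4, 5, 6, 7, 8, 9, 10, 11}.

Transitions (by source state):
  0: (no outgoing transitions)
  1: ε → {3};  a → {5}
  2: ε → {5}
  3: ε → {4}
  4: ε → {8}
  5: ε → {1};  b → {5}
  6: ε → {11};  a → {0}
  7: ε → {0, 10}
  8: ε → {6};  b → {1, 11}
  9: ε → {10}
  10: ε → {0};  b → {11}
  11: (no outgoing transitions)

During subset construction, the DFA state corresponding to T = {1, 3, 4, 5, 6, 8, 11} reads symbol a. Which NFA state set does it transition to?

{0, 1, 3, 4, 5, 6, 8, 11}

1 on a → {5}.
6 on a → {0}.
No a-transition from 3, 4, 5, 8, 11.
Union after reading a: {0, 5}.
Now take the ε-closure:
From 5 via ε: add 1.
From 1 via ε: add 3.
From 3 via ε: add 4.
From 4 via ε: add 8.
From 8 via ε: add 6.
From 6 via ε: add 11.
No new states can be added; the closed set is {0, 1, 3, 4, 5, 6, 8, 11}.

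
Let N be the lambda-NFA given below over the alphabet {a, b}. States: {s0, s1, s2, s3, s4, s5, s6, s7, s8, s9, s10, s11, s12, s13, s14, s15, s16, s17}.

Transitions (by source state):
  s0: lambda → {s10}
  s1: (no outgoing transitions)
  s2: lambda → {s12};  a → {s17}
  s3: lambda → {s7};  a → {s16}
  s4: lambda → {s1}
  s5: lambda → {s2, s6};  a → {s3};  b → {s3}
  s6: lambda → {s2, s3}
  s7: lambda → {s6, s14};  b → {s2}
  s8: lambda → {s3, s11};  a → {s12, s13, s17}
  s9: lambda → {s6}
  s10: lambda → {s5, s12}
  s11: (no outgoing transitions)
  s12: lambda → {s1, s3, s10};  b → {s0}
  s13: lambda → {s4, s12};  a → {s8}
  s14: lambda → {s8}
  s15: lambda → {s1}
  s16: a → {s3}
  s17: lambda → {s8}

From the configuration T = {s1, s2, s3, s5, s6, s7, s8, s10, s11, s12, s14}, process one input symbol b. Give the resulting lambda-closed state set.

s5 on b → {s3}.
s7 on b → {s2}.
s12 on b → {s0}.
No b-transition from s1, s2, s3, s6, s8, s10, s11, s14.
Union after reading b: {s0, s2, s3}.
Now take the lambda-closure:
From s0 via lambda: add s10.
From s2 via lambda: add s12.
From s3 via lambda: add s7.
From s7 via lambda: add s6, s14.
From s10 via lambda: add s5.
From s12 via lambda: add s1.
From s14 via lambda: add s8.
From s8 via lambda: add s11.
No new states can be added; the closed set is {s0, s1, s2, s3, s5, s6, s7, s8, s10, s11, s12, s14}.

{s0, s1, s2, s3, s5, s6, s7, s8, s10, s11, s12, s14}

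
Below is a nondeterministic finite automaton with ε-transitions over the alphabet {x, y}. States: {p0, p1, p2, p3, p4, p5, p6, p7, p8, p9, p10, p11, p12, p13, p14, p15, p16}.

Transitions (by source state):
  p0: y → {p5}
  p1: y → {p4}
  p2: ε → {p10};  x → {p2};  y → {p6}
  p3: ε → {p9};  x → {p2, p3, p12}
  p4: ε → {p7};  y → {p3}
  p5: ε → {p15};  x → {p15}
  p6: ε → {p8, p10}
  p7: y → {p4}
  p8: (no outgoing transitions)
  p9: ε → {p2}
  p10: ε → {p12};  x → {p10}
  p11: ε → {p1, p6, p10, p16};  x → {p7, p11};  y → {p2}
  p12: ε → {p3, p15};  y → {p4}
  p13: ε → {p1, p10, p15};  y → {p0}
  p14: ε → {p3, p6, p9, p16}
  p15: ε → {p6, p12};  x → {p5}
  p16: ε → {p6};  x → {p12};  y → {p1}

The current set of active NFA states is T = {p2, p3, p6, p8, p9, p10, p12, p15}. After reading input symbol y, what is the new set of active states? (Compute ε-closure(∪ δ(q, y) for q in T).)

{p2, p3, p4, p6, p7, p8, p9, p10, p12, p15}

p2 on y → {p6}.
p12 on y → {p4}.
No y-transition from p3, p6, p8, p9, p10, p15.
Union after reading y: {p4, p6}.
Now take the ε-closure:
From p4 via ε: add p7.
From p6 via ε: add p8, p10.
From p10 via ε: add p12.
From p12 via ε: add p3, p15.
From p3 via ε: add p9.
From p9 via ε: add p2.
No new states can be added; the closed set is {p2, p3, p4, p6, p7, p8, p9, p10, p12, p15}.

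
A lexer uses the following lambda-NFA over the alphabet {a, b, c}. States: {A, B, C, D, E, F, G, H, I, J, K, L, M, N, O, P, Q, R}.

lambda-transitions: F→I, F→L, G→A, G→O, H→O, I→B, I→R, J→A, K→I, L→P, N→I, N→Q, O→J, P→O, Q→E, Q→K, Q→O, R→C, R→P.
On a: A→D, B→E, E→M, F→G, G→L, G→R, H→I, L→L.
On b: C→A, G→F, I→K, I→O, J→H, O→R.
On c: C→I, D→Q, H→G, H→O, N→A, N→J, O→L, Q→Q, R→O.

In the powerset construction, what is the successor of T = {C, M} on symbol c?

{A, B, C, I, J, O, P, R}

C on c → {I}.
No c-transition from M.
Union after reading c: {I}.
Now take the lambda-closure:
From I via lambda: add B, R.
From R via lambda: add C, P.
From P via lambda: add O.
From O via lambda: add J.
From J via lambda: add A.
No new states can be added; the closed set is {A, B, C, I, J, O, P, R}.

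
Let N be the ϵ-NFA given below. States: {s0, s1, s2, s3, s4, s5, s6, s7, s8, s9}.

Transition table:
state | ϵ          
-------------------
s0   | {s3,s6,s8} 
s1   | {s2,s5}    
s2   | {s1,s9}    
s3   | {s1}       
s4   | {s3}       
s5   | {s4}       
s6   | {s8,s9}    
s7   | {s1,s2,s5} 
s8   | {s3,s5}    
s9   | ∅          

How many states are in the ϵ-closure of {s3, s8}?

Start with {s3, s8}.
From s3 via ϵ: add s1.
From s8 via ϵ: add s5.
From s1 via ϵ: add s2.
From s5 via ϵ: add s4.
From s2 via ϵ: add s9.
ϵ-closure = {s1, s2, s3, s4, s5, s8, s9}, which has 7 states.

7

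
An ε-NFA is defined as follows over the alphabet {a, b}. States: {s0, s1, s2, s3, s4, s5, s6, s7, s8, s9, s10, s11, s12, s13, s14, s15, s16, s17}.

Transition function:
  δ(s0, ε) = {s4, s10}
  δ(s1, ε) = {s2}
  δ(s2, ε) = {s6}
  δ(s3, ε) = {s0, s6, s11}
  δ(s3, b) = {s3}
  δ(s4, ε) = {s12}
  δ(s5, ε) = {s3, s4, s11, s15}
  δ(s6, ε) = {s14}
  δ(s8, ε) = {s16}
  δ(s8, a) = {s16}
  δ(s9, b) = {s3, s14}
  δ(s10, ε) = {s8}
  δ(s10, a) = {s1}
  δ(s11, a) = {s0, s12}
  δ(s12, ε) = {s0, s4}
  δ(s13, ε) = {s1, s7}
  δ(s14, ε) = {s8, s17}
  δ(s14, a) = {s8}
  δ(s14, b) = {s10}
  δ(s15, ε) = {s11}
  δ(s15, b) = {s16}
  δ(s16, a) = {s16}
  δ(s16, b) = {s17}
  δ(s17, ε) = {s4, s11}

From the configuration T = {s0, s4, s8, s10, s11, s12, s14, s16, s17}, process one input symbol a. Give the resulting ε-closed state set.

s8 on a → {s16}.
s10 on a → {s1}.
s11 on a → {s0, s12}.
s14 on a → {s8}.
s16 on a → {s16}.
No a-transition from s0, s4, s12, s17.
Union after reading a: {s0, s1, s8, s12, s16}.
Now take the ε-closure:
From s0 via ε: add s4, s10.
From s1 via ε: add s2.
From s2 via ε: add s6.
From s6 via ε: add s14.
From s14 via ε: add s17.
From s17 via ε: add s11.
No new states can be added; the closed set is {s0, s1, s2, s4, s6, s8, s10, s11, s12, s14, s16, s17}.

{s0, s1, s2, s4, s6, s8, s10, s11, s12, s14, s16, s17}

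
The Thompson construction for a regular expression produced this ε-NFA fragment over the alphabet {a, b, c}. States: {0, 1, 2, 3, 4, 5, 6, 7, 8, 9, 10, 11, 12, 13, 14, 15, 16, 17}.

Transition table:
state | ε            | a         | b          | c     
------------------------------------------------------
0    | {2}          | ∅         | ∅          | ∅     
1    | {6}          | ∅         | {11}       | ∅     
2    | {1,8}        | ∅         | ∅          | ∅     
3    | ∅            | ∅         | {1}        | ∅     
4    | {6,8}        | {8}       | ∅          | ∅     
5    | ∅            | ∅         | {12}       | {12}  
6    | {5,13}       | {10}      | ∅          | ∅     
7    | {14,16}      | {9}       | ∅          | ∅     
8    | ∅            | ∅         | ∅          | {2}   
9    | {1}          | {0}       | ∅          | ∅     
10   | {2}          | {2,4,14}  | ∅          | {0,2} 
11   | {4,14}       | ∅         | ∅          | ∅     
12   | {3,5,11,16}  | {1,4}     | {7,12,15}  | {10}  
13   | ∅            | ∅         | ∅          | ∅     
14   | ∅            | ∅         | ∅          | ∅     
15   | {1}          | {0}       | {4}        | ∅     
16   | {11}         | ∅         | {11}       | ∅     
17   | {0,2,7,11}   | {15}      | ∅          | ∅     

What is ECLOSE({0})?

Start with {0}.
From 0 via ε: add 2.
From 2 via ε: add 1, 8.
From 1 via ε: add 6.
From 6 via ε: add 5, 13.
No new states can be added; the closed set is {0, 1, 2, 5, 6, 8, 13}.

{0, 1, 2, 5, 6, 8, 13}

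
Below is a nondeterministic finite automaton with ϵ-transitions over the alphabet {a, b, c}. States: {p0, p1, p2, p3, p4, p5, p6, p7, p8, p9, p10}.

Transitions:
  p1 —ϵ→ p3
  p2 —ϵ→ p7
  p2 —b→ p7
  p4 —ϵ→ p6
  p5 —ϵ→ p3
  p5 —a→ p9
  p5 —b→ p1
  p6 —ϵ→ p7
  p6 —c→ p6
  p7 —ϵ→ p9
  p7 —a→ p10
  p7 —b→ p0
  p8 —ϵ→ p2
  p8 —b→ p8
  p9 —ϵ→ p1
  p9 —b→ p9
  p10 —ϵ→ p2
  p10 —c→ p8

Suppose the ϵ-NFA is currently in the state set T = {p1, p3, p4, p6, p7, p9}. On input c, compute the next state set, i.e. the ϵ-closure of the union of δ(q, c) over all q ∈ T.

{p1, p3, p6, p7, p9}

p6 on c → {p6}.
No c-transition from p1, p3, p4, p7, p9.
Union after reading c: {p6}.
Now take the ϵ-closure:
From p6 via ϵ: add p7.
From p7 via ϵ: add p9.
From p9 via ϵ: add p1.
From p1 via ϵ: add p3.
No new states can be added; the closed set is {p1, p3, p6, p7, p9}.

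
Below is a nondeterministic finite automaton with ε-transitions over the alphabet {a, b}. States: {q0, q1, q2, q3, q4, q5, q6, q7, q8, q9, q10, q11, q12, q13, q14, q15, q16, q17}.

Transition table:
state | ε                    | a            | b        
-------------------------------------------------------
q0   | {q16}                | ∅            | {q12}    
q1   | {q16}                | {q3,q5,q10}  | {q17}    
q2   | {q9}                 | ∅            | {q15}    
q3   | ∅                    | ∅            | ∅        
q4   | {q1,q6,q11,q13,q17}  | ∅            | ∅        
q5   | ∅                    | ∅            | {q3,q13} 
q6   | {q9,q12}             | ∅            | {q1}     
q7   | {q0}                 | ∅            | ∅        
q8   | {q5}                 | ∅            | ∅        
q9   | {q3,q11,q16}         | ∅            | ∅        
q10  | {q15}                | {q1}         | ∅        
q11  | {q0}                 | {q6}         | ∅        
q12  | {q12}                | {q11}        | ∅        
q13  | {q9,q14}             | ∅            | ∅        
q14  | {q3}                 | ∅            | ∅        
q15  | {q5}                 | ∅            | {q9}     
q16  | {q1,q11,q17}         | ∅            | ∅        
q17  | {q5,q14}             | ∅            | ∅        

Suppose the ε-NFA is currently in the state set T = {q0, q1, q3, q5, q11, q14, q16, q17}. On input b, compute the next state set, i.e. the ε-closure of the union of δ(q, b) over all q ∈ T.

q0 on b → {q12}.
q1 on b → {q17}.
q5 on b → {q3, q13}.
No b-transition from q3, q11, q14, q16, q17.
Union after reading b: {q3, q12, q13, q17}.
Now take the ε-closure:
From q13 via ε: add q9, q14.
From q17 via ε: add q5.
From q9 via ε: add q11, q16.
From q11 via ε: add q0.
From q16 via ε: add q1.
No new states can be added; the closed set is {q0, q1, q3, q5, q9, q11, q12, q13, q14, q16, q17}.

{q0, q1, q3, q5, q9, q11, q12, q13, q14, q16, q17}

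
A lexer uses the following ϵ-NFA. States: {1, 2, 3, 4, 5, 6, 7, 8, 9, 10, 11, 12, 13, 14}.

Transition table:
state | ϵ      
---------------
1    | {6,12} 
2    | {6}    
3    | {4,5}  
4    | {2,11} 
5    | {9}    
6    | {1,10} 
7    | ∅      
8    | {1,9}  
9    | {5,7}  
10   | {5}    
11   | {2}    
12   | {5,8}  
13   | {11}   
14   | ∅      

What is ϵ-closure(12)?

Start with {12}.
From 12 via ϵ: add 5, 8.
From 5 via ϵ: add 9.
From 8 via ϵ: add 1.
From 1 via ϵ: add 6.
From 9 via ϵ: add 7.
From 6 via ϵ: add 10.
No new states can be added; the closed set is {1, 5, 6, 7, 8, 9, 10, 12}.

{1, 5, 6, 7, 8, 9, 10, 12}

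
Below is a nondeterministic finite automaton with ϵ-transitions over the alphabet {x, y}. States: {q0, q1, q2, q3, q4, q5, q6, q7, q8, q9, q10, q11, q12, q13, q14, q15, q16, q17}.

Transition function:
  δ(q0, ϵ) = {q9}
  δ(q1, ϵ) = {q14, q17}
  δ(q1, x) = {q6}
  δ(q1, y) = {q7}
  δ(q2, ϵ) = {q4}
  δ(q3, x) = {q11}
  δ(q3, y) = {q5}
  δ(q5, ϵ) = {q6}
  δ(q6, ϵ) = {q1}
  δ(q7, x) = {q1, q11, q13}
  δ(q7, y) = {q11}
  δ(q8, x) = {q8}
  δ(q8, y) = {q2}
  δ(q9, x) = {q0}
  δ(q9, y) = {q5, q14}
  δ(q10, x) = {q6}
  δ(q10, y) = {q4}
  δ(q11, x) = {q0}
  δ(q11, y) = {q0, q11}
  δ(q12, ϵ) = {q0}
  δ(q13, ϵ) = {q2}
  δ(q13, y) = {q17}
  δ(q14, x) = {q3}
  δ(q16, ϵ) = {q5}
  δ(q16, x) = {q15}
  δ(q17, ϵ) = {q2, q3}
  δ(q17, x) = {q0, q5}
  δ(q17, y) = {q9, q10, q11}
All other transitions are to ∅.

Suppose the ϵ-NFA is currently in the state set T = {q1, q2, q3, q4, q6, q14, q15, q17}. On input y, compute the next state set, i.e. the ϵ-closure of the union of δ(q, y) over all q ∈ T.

q1 on y → {q7}.
q3 on y → {q5}.
q17 on y → {q9, q10, q11}.
No y-transition from q2, q4, q6, q14, q15.
Union after reading y: {q5, q7, q9, q10, q11}.
Now take the ϵ-closure:
From q5 via ϵ: add q6.
From q6 via ϵ: add q1.
From q1 via ϵ: add q14, q17.
From q17 via ϵ: add q2, q3.
From q2 via ϵ: add q4.
No new states can be added; the closed set is {q1, q2, q3, q4, q5, q6, q7, q9, q10, q11, q14, q17}.

{q1, q2, q3, q4, q5, q6, q7, q9, q10, q11, q14, q17}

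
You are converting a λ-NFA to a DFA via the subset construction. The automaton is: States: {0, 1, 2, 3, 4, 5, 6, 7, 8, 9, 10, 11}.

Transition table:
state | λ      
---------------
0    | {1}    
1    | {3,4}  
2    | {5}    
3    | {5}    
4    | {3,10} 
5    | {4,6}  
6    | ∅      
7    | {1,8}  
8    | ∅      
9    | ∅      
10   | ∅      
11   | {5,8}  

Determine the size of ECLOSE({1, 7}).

Start with {1, 7}.
From 1 via λ: add 3, 4.
From 7 via λ: add 8.
From 3 via λ: add 5.
From 4 via λ: add 10.
From 5 via λ: add 6.
λ-closure = {1, 3, 4, 5, 6, 7, 8, 10}, which has 8 states.

8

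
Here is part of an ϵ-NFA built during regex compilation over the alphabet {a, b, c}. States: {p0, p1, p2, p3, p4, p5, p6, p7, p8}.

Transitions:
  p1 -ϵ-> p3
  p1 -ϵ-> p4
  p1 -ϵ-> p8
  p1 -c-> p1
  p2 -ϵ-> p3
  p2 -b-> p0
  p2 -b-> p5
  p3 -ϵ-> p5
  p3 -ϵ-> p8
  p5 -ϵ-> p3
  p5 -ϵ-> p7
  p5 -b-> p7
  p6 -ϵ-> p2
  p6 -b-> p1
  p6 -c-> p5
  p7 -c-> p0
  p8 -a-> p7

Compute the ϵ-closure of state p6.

{p2, p3, p5, p6, p7, p8}

Start with {p6}.
From p6 via ϵ: add p2.
From p2 via ϵ: add p3.
From p3 via ϵ: add p5, p8.
From p5 via ϵ: add p7.
No new states can be added; the closed set is {p2, p3, p5, p6, p7, p8}.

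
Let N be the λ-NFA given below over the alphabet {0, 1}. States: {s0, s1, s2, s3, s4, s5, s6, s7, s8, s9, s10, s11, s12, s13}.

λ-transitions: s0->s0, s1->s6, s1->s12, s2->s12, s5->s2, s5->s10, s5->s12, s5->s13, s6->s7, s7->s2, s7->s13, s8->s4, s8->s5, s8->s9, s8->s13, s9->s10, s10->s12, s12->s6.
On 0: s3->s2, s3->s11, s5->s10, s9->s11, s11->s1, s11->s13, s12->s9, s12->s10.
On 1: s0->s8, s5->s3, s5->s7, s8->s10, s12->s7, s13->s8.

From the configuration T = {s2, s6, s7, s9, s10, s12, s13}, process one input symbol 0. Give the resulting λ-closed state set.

{s2, s6, s7, s9, s10, s11, s12, s13}

s9 on 0 → {s11}.
s12 on 0 → {s9, s10}.
No 0-transition from s2, s6, s7, s10, s13.
Union after reading 0: {s9, s10, s11}.
Now take the λ-closure:
From s10 via λ: add s12.
From s12 via λ: add s6.
From s6 via λ: add s7.
From s7 via λ: add s2, s13.
No new states can be added; the closed set is {s2, s6, s7, s9, s10, s11, s12, s13}.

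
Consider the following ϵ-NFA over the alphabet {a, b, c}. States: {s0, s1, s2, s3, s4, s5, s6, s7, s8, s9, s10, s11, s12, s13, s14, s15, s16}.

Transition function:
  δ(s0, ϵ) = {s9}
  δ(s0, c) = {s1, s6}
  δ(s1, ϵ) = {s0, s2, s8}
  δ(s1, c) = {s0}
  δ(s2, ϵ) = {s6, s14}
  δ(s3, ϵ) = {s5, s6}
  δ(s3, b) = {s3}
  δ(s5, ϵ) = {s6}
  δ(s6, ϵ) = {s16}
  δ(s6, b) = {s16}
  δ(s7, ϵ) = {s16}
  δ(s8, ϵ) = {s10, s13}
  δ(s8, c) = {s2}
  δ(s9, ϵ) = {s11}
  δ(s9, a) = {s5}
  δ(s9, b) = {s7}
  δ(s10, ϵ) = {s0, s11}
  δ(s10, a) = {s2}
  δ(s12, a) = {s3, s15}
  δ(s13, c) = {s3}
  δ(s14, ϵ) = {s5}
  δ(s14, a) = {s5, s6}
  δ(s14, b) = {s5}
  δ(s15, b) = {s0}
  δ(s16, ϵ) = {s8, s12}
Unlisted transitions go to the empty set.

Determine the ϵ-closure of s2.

{s0, s2, s5, s6, s8, s9, s10, s11, s12, s13, s14, s16}

Start with {s2}.
From s2 via ϵ: add s6, s14.
From s6 via ϵ: add s16.
From s14 via ϵ: add s5.
From s16 via ϵ: add s8, s12.
From s8 via ϵ: add s10, s13.
From s10 via ϵ: add s0, s11.
From s0 via ϵ: add s9.
No new states can be added; the closed set is {s0, s2, s5, s6, s8, s9, s10, s11, s12, s13, s14, s16}.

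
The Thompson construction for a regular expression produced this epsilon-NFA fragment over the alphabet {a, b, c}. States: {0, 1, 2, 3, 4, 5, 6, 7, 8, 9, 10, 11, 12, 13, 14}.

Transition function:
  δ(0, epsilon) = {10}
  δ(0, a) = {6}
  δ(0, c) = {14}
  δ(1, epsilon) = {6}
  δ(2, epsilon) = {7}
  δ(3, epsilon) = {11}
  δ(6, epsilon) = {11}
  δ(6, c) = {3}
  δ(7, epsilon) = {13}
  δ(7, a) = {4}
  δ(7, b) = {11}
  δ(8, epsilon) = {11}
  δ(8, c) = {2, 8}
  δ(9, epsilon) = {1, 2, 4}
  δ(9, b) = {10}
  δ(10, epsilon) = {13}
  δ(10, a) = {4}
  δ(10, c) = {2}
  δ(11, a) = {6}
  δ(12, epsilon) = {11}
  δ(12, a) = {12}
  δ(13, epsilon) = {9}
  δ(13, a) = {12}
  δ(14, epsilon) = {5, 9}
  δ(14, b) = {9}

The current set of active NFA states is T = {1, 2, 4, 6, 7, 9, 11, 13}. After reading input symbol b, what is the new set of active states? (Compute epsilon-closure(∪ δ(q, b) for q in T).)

{1, 2, 4, 6, 7, 9, 10, 11, 13}

7 on b → {11}.
9 on b → {10}.
No b-transition from 1, 2, 4, 6, 11, 13.
Union after reading b: {10, 11}.
Now take the epsilon-closure:
From 10 via epsilon: add 13.
From 13 via epsilon: add 9.
From 9 via epsilon: add 1, 2, 4.
From 1 via epsilon: add 6.
From 2 via epsilon: add 7.
No new states can be added; the closed set is {1, 2, 4, 6, 7, 9, 10, 11, 13}.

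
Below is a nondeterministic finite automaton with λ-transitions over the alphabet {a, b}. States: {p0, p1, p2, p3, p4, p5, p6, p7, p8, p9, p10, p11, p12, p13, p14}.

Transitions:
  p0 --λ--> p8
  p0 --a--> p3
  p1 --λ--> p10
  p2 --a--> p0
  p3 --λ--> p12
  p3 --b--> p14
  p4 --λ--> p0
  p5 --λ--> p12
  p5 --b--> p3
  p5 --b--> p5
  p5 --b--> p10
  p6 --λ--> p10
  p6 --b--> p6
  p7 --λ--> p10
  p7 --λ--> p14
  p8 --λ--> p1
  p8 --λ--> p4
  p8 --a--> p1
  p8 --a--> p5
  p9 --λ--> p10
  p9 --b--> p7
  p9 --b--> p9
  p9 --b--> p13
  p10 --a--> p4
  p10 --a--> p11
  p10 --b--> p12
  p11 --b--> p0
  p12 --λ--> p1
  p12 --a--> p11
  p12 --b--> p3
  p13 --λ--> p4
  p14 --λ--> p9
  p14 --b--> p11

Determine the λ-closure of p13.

Start with {p13}.
From p13 via λ: add p4.
From p4 via λ: add p0.
From p0 via λ: add p8.
From p8 via λ: add p1.
From p1 via λ: add p10.
No new states can be added; the closed set is {p0, p1, p4, p8, p10, p13}.

{p0, p1, p4, p8, p10, p13}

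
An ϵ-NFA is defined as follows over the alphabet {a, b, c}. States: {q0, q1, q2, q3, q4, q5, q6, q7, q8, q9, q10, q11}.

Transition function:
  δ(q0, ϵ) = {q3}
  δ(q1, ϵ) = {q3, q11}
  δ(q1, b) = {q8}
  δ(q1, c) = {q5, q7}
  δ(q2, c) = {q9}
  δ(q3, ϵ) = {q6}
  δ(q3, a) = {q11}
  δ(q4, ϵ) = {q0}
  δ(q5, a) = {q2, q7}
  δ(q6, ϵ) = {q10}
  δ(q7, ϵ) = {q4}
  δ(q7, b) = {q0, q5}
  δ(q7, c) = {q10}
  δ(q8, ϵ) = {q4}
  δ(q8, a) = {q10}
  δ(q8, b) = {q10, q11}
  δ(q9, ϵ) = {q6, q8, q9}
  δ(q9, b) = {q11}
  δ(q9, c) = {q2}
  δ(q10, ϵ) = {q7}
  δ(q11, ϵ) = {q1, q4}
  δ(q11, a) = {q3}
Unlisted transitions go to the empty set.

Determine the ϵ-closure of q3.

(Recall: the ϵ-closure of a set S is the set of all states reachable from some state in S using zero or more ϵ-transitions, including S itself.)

{q0, q3, q4, q6, q7, q10}

Start with {q3}.
From q3 via ϵ: add q6.
From q6 via ϵ: add q10.
From q10 via ϵ: add q7.
From q7 via ϵ: add q4.
From q4 via ϵ: add q0.
No new states can be added; the closed set is {q0, q3, q4, q6, q7, q10}.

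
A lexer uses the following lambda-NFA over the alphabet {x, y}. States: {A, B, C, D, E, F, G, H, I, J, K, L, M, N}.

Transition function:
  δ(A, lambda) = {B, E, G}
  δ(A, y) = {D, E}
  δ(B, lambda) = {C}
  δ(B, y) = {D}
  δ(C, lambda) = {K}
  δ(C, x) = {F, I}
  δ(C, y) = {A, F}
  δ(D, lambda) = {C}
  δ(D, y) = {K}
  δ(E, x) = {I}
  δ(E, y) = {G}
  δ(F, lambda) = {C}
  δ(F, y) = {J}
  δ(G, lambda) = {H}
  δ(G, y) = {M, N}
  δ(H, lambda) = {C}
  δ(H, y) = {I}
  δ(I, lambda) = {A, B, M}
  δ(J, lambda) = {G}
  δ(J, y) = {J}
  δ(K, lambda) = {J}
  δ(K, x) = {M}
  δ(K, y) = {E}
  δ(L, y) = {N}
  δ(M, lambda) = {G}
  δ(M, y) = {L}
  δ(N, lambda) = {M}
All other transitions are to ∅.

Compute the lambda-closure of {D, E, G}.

Start with {D, E, G}.
From D via lambda: add C.
From G via lambda: add H.
From C via lambda: add K.
From K via lambda: add J.
No new states can be added; the closed set is {C, D, E, G, H, J, K}.

{C, D, E, G, H, J, K}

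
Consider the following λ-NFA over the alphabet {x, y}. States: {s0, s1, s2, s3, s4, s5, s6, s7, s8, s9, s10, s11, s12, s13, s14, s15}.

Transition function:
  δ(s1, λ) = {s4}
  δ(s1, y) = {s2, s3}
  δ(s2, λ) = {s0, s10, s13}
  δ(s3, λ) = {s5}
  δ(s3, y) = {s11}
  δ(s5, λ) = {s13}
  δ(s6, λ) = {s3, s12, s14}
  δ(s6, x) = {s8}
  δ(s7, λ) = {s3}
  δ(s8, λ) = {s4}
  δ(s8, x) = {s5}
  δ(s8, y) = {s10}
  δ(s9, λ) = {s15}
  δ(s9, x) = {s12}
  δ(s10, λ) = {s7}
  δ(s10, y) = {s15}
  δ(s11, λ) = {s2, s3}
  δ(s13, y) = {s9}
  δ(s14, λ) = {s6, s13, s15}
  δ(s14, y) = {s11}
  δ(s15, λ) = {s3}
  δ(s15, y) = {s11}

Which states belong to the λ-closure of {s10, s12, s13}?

{s3, s5, s7, s10, s12, s13}

Start with {s10, s12, s13}.
From s10 via λ: add s7.
From s7 via λ: add s3.
From s3 via λ: add s5.
No new states can be added; the closed set is {s3, s5, s7, s10, s12, s13}.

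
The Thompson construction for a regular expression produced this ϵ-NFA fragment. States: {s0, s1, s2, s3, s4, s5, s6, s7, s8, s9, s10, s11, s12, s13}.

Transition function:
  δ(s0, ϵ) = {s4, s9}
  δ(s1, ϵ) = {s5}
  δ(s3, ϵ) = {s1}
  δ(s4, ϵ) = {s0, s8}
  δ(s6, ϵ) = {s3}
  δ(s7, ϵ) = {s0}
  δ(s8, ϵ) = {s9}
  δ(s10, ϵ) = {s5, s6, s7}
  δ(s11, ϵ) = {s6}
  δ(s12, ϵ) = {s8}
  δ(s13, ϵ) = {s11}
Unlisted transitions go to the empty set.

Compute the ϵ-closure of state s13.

Start with {s13}.
From s13 via ϵ: add s11.
From s11 via ϵ: add s6.
From s6 via ϵ: add s3.
From s3 via ϵ: add s1.
From s1 via ϵ: add s5.
No new states can be added; the closed set is {s1, s3, s5, s6, s11, s13}.

{s1, s3, s5, s6, s11, s13}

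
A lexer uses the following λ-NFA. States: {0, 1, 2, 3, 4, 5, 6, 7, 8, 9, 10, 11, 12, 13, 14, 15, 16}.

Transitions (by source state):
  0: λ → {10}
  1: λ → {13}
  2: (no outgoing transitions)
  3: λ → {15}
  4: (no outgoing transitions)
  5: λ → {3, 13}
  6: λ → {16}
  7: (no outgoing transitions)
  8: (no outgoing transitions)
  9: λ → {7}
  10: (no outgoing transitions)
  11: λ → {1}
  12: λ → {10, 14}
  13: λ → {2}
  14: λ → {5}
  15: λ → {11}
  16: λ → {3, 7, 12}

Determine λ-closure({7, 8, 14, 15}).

{1, 2, 3, 5, 7, 8, 11, 13, 14, 15}

Start with {7, 8, 14, 15}.
From 14 via λ: add 5.
From 15 via λ: add 11.
From 5 via λ: add 3, 13.
From 11 via λ: add 1.
From 13 via λ: add 2.
No new states can be added; the closed set is {1, 2, 3, 5, 7, 8, 11, 13, 14, 15}.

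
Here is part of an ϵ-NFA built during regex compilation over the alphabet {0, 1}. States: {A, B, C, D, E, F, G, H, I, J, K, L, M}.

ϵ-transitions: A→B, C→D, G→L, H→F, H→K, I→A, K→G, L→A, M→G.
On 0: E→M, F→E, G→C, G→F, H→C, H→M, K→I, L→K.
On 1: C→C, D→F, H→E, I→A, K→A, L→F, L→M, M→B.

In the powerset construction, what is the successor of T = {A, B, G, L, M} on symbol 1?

L on 1 → {F, M}.
M on 1 → {B}.
No 1-transition from A, B, G.
Union after reading 1: {B, F, M}.
Now take the ϵ-closure:
From M via ϵ: add G.
From G via ϵ: add L.
From L via ϵ: add A.
No new states can be added; the closed set is {A, B, F, G, L, M}.

{A, B, F, G, L, M}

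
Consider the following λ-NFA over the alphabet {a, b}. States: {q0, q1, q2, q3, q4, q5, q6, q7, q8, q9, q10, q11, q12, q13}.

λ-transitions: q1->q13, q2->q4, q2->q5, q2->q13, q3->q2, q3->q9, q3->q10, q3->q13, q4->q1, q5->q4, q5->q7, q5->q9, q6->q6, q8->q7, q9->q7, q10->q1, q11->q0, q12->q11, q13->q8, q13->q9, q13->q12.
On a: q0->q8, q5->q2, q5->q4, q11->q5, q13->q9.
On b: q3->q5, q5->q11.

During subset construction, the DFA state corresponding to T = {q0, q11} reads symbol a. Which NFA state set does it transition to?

q0 on a → {q8}.
q11 on a → {q5}.
Union after reading a: {q5, q8}.
Now take the λ-closure:
From q5 via λ: add q4, q7, q9.
From q4 via λ: add q1.
From q1 via λ: add q13.
From q13 via λ: add q12.
From q12 via λ: add q11.
From q11 via λ: add q0.
No new states can be added; the closed set is {q0, q1, q4, q5, q7, q8, q9, q11, q12, q13}.

{q0, q1, q4, q5, q7, q8, q9, q11, q12, q13}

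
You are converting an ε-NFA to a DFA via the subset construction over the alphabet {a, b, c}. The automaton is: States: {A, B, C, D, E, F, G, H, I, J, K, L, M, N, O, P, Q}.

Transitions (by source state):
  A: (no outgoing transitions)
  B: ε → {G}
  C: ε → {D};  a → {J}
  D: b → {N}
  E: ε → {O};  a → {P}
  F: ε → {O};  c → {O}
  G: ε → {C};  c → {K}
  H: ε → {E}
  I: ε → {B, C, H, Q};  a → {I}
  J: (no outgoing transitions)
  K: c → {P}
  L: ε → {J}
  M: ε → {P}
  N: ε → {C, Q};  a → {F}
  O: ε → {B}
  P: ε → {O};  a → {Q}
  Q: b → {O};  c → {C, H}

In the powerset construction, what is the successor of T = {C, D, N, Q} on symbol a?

C on a → {J}.
N on a → {F}.
No a-transition from D, Q.
Union after reading a: {F, J}.
Now take the ε-closure:
From F via ε: add O.
From O via ε: add B.
From B via ε: add G.
From G via ε: add C.
From C via ε: add D.
No new states can be added; the closed set is {B, C, D, F, G, J, O}.

{B, C, D, F, G, J, O}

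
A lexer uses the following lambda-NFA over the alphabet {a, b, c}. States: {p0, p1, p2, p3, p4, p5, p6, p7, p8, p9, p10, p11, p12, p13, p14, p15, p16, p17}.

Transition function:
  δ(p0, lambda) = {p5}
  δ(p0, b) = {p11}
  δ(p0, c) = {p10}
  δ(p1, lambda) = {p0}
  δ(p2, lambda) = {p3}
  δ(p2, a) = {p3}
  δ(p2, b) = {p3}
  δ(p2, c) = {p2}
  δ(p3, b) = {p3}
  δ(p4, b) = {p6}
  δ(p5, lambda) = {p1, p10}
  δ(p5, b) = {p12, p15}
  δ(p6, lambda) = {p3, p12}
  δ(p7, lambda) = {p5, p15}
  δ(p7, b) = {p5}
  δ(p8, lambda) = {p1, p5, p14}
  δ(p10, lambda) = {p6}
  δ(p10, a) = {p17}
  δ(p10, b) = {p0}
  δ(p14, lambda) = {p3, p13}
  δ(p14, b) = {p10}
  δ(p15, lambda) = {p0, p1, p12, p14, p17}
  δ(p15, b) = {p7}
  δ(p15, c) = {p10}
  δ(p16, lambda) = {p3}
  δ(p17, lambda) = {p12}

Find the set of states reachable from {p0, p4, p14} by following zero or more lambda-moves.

{p0, p1, p3, p4, p5, p6, p10, p12, p13, p14}

Start with {p0, p4, p14}.
From p0 via lambda: add p5.
From p14 via lambda: add p3, p13.
From p5 via lambda: add p1, p10.
From p10 via lambda: add p6.
From p6 via lambda: add p12.
No new states can be added; the closed set is {p0, p1, p3, p4, p5, p6, p10, p12, p13, p14}.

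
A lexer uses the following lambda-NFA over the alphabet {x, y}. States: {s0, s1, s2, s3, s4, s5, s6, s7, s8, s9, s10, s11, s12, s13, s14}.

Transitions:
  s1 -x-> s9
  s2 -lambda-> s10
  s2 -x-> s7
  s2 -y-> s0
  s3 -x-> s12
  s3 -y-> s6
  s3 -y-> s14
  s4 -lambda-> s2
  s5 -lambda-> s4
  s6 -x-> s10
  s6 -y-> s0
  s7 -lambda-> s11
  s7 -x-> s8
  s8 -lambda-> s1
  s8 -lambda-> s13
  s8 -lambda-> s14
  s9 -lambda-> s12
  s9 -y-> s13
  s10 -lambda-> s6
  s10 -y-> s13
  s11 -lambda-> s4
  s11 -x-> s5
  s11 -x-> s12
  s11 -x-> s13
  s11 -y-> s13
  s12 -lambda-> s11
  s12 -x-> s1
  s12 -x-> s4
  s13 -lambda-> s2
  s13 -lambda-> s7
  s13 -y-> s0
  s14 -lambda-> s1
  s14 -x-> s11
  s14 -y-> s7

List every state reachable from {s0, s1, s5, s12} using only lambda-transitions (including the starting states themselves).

Start with {s0, s1, s5, s12}.
From s5 via lambda: add s4.
From s12 via lambda: add s11.
From s4 via lambda: add s2.
From s2 via lambda: add s10.
From s10 via lambda: add s6.
No new states can be added; the closed set is {s0, s1, s2, s4, s5, s6, s10, s11, s12}.

{s0, s1, s2, s4, s5, s6, s10, s11, s12}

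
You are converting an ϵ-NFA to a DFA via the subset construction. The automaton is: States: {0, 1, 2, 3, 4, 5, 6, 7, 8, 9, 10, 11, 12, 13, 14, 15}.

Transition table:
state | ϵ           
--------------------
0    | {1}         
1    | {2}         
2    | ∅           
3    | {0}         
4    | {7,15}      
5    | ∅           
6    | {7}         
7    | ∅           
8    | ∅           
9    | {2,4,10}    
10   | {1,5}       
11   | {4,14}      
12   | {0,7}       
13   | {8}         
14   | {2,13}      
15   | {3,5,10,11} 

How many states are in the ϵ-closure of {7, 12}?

Start with {7, 12}.
From 12 via ϵ: add 0.
From 0 via ϵ: add 1.
From 1 via ϵ: add 2.
ϵ-closure = {0, 1, 2, 7, 12}, which has 5 states.

5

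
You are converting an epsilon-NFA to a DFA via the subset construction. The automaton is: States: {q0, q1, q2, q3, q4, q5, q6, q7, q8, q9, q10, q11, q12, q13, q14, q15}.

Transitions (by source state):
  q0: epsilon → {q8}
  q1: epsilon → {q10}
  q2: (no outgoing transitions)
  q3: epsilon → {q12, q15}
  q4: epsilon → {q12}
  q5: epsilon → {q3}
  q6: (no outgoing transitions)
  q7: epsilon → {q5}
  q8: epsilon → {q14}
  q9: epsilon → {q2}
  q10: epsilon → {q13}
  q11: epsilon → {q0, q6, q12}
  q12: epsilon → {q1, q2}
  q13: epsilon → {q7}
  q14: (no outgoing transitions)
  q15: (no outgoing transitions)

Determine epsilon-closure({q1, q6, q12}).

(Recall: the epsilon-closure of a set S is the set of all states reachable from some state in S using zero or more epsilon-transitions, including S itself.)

{q1, q2, q3, q5, q6, q7, q10, q12, q13, q15}

Start with {q1, q6, q12}.
From q1 via epsilon: add q10.
From q12 via epsilon: add q2.
From q10 via epsilon: add q13.
From q13 via epsilon: add q7.
From q7 via epsilon: add q5.
From q5 via epsilon: add q3.
From q3 via epsilon: add q15.
No new states can be added; the closed set is {q1, q2, q3, q5, q6, q7, q10, q12, q13, q15}.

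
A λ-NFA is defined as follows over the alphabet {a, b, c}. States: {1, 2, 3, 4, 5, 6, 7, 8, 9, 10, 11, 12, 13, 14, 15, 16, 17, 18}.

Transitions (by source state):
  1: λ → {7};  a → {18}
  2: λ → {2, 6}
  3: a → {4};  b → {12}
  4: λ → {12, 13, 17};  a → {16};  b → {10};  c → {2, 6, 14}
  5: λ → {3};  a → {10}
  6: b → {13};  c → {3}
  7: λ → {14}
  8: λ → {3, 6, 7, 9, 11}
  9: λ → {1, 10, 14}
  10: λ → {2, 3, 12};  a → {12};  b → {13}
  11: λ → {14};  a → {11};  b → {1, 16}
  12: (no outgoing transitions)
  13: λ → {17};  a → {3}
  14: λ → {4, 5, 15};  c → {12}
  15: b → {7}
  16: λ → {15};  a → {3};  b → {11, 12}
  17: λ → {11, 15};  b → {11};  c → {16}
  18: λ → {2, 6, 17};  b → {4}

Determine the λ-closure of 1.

Start with {1}.
From 1 via λ: add 7.
From 7 via λ: add 14.
From 14 via λ: add 4, 5, 15.
From 4 via λ: add 12, 13, 17.
From 5 via λ: add 3.
From 17 via λ: add 11.
No new states can be added; the closed set is {1, 3, 4, 5, 7, 11, 12, 13, 14, 15, 17}.

{1, 3, 4, 5, 7, 11, 12, 13, 14, 15, 17}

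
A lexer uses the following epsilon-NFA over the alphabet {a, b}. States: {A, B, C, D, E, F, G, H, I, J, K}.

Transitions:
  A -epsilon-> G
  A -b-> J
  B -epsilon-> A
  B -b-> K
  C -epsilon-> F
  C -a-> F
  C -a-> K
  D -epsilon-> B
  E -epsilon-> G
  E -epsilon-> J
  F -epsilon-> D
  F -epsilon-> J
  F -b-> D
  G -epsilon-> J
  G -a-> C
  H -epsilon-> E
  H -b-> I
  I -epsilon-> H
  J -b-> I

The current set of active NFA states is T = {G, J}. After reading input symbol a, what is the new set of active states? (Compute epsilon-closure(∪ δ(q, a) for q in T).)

{A, B, C, D, F, G, J}

G on a → {C}.
No a-transition from J.
Union after reading a: {C}.
Now take the epsilon-closure:
From C via epsilon: add F.
From F via epsilon: add D, J.
From D via epsilon: add B.
From B via epsilon: add A.
From A via epsilon: add G.
No new states can be added; the closed set is {A, B, C, D, F, G, J}.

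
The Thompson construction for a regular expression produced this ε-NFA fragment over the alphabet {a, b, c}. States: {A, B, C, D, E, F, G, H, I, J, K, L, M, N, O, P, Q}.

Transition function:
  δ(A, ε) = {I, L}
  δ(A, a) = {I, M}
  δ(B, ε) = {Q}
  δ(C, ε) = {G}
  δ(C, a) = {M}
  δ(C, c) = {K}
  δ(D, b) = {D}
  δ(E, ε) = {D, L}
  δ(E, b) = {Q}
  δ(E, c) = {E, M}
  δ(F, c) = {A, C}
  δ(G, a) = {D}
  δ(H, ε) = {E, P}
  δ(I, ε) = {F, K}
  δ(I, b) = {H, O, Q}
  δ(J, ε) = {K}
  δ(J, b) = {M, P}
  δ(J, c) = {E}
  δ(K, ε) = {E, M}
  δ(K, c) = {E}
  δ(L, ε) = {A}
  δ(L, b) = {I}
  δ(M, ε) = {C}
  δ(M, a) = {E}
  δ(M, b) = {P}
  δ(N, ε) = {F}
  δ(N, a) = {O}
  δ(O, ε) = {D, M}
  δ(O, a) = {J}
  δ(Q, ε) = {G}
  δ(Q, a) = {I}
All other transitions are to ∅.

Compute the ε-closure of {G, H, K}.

Start with {G, H, K}.
From H via ε: add E, P.
From K via ε: add M.
From E via ε: add D, L.
From M via ε: add C.
From L via ε: add A.
From A via ε: add I.
From I via ε: add F.
No new states can be added; the closed set is {A, C, D, E, F, G, H, I, K, L, M, P}.

{A, C, D, E, F, G, H, I, K, L, M, P}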